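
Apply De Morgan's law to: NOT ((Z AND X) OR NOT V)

NOT (Z AND X) AND V
De Morgan's: NOT(OR of terms) = AND of negations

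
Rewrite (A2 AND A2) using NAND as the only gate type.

((A2 NAND A2) NAND (A2 NAND A2))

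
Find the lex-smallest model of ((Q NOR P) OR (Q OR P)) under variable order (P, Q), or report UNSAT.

P=0, Q=0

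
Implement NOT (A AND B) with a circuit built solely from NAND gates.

(((A NAND B) NAND (A NAND B)) NAND ((A NAND B) NAND (A NAND B)))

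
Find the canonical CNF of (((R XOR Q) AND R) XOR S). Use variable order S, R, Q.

(S OR R OR Q) AND (S OR R OR NOT Q) AND (S OR NOT R OR NOT Q) AND (NOT S OR NOT R OR Q)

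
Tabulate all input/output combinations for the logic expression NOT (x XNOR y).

x | y | Output
--------------
0 | 0 | 0
0 | 1 | 1
1 | 0 | 1
1 | 1 | 0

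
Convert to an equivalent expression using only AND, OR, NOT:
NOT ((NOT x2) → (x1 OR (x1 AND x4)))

(NOT x2) AND NOT (x1 OR (x1 AND x4))
(Negated implication: NOT(A → B) = A AND NOT B)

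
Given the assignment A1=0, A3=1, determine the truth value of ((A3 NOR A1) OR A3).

Substituting: ((1 NOR 0) OR 1)
= 1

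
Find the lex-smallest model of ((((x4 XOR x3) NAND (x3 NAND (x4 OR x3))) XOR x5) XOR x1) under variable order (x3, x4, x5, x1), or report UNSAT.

x3=0, x4=0, x5=0, x1=0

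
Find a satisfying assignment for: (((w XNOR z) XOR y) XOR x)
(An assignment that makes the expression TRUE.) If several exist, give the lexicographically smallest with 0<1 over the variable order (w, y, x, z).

w=0, y=0, x=0, z=0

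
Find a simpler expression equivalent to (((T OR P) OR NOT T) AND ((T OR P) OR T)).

By distribution ((E OR v) AND (E OR NOT v) = E):
= (T OR P)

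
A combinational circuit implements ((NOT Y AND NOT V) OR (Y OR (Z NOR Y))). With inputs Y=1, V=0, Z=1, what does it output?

Substituting: ((NOT 1 AND NOT 0) OR (1 OR (1 NOR 1)))
= 1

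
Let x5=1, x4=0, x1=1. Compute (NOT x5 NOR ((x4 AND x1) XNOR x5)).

Substituting: (NOT 1 NOR ((0 AND 1) XNOR 1))
= 1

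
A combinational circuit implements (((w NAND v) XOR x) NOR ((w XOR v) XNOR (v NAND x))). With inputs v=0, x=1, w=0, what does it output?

Substituting: (((0 NAND 0) XOR 1) NOR ((0 XOR 0) XNOR (0 NAND 1)))
= 1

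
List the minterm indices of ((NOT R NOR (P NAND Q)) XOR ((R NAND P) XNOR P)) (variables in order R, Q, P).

Σm(1, 3, 7) = (NOT R AND NOT Q AND P) OR (NOT R AND Q AND P) OR (R AND Q AND P)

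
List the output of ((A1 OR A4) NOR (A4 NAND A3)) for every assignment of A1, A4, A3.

A1 | A4 | A3 | Output
---------------------
0 | 0 | 0 | 0
0 | 0 | 1 | 0
0 | 1 | 0 | 0
0 | 1 | 1 | 0
1 | 0 | 0 | 0
1 | 0 | 1 | 0
1 | 1 | 0 | 0
1 | 1 | 1 | 0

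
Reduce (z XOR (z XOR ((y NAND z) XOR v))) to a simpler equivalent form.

By XOR self-cancellation ((E XOR v) XOR v = E):
= ((y NAND z) XOR v)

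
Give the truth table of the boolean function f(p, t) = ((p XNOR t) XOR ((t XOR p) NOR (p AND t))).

p | t | Output
--------------
0 | 0 | 0
0 | 1 | 0
1 | 0 | 0
1 | 1 | 1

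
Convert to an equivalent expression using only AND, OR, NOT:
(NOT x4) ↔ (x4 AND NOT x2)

((NOT x4) AND (x4 AND NOT x2)) OR (x4 AND NOT (x4 AND NOT x2))
(Biconditional = both true or both false)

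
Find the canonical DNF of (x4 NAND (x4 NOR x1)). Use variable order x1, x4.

(NOT x1 AND NOT x4) OR (NOT x1 AND x4) OR (x1 AND NOT x4) OR (x1 AND x4)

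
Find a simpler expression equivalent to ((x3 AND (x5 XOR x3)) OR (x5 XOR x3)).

By absorption (E OR (E AND v) = E):
= (x5 XOR x3)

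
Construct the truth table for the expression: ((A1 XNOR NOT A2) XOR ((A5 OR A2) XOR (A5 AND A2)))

A2 | A5 | A1 | Output
---------------------
0 | 0 | 0 | 0
0 | 0 | 1 | 1
0 | 1 | 0 | 1
0 | 1 | 1 | 0
1 | 0 | 0 | 0
1 | 0 | 1 | 1
1 | 1 | 0 | 1
1 | 1 | 1 | 0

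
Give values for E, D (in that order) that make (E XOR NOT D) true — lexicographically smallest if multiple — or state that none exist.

E=0, D=0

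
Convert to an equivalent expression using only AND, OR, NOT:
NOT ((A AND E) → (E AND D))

(A AND E) AND NOT (E AND D)
(Negated implication: NOT(A → B) = A AND NOT B)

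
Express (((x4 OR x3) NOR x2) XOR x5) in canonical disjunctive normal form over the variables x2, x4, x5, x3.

(NOT x2 AND NOT x4 AND NOT x5 AND NOT x3) OR (NOT x2 AND NOT x4 AND x5 AND x3) OR (NOT x2 AND x4 AND x5 AND NOT x3) OR (NOT x2 AND x4 AND x5 AND x3) OR (x2 AND NOT x4 AND x5 AND NOT x3) OR (x2 AND NOT x4 AND x5 AND x3) OR (x2 AND x4 AND x5 AND NOT x3) OR (x2 AND x4 AND x5 AND x3)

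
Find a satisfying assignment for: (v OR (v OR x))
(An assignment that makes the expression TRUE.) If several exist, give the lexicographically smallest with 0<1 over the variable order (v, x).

v=0, x=1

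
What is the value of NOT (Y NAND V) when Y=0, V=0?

Substituting: NOT (0 NAND 0)
= 0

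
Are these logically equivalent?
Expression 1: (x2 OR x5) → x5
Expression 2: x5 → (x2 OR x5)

No, Converse is not equivalent to original (counterexample: x2=1, x5=0)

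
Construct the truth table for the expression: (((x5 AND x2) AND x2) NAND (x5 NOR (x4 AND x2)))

x5 | x2 | x4 | Output
---------------------
0 | 0 | 0 | 1
0 | 0 | 1 | 1
0 | 1 | 0 | 1
0 | 1 | 1 | 1
1 | 0 | 0 | 1
1 | 0 | 1 | 1
1 | 1 | 0 | 1
1 | 1 | 1 | 1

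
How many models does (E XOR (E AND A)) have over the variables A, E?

Satisfying assignments: (0,1)
Count: 1 out of 4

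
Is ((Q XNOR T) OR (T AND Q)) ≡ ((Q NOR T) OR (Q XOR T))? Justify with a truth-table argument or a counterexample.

No. Counterexample: with T=0, Q=1, Expression 1 = 0 but Expression 2 = 1.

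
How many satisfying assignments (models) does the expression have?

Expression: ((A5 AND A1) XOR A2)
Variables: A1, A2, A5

Satisfying assignments: (0,1,0), (0,1,1), (1,0,1), (1,1,0)
Count: 4 out of 8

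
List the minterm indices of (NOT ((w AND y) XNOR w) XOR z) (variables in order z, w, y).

Σm(2, 4, 5, 7) = (NOT z AND w AND NOT y) OR (z AND NOT w AND NOT y) OR (z AND NOT w AND y) OR (z AND w AND y)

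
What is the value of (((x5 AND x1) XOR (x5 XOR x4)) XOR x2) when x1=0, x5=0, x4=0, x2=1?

Substituting: (((0 AND 0) XOR (0 XOR 0)) XOR 1)
= 1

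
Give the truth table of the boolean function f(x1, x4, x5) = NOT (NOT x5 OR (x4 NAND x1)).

x1 | x4 | x5 | Output
---------------------
0 | 0 | 0 | 0
0 | 0 | 1 | 0
0 | 1 | 0 | 0
0 | 1 | 1 | 0
1 | 0 | 0 | 0
1 | 0 | 1 | 0
1 | 1 | 0 | 0
1 | 1 | 1 | 1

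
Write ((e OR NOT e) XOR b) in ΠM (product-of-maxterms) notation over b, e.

ΠM(2, 3) = (NOT b OR e) AND (NOT b OR NOT e)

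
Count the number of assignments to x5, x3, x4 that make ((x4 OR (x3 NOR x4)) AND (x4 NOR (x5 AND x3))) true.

Satisfying assignments: (0,0,0), (1,0,0)
Count: 2 out of 8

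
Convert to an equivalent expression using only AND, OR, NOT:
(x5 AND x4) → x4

NOT (x5 AND x4) OR x4
(Implication elimination: A → B = NOT A OR B)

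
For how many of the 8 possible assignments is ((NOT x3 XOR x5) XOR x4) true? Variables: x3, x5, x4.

Satisfying assignments: (0,0,0), (0,1,1), (1,0,1), (1,1,0)
Count: 4 out of 8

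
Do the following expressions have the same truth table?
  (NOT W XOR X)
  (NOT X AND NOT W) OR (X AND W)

Yes, they are equivalent — the two output columns agree on all 4 assignments:
X | W | Expression 1 | Expression 2
-----------------------------------
0 | 0 | 1 | 1
0 | 1 | 0 | 0
1 | 0 | 0 | 0
1 | 1 | 1 | 1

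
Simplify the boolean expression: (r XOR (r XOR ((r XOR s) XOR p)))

By XOR self-cancellation ((E XOR v) XOR v = E):
= ((r XOR s) XOR p)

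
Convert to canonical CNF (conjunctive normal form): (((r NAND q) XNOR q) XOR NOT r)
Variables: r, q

(r OR NOT q) AND (NOT r OR q) AND (NOT r OR NOT q)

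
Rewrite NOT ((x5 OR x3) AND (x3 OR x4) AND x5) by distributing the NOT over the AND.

NOT (x5 OR x3) OR NOT (x3 OR x4) OR NOT x5
De Morgan's: NOT(AND of terms) = OR of negations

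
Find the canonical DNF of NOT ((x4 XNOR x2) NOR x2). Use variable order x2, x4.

(NOT x2 AND NOT x4) OR (x2 AND NOT x4) OR (x2 AND x4)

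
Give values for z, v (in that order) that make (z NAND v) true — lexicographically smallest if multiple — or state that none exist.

z=0, v=0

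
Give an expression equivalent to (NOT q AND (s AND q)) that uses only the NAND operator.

(((q NAND q) NAND ((s NAND q) NAND (s NAND q))) NAND ((q NAND q) NAND ((s NAND q) NAND (s NAND q))))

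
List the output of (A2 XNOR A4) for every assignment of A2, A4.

A2 | A4 | Output
----------------
0 | 0 | 1
0 | 1 | 0
1 | 0 | 0
1 | 1 | 1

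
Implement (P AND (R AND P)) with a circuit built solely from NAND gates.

((P NAND ((R NAND P) NAND (R NAND P))) NAND (P NAND ((R NAND P) NAND (R NAND P))))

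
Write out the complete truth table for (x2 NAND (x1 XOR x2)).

x2 | x1 | Output
----------------
0 | 0 | 1
0 | 1 | 1
1 | 0 | 0
1 | 1 | 1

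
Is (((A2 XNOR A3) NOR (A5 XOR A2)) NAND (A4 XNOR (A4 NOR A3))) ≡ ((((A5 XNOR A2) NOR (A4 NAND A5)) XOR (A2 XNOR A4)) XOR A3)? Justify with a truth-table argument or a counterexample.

No. Counterexample: with A2=0, A5=0, A4=1, A3=0, Expression 1 = 1 but Expression 2 = 0.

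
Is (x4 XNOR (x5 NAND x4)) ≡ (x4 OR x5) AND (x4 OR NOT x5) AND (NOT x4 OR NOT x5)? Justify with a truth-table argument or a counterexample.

Yes, they are equivalent — the two output columns agree on all 4 assignments:
x4 | x5 | Expression 1 | Expression 2
-------------------------------------
0 | 0 | 0 | 0
0 | 1 | 0 | 0
1 | 0 | 1 | 1
1 | 1 | 0 | 0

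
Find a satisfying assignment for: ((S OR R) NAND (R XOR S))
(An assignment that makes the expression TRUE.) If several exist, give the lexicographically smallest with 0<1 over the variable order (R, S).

R=0, S=0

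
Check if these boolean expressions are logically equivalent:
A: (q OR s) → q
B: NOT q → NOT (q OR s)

Yes, Contrapositive is always equivalent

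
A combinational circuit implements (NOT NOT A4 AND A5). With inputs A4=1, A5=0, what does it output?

Substituting: (NOT NOT 1 AND 0)
= 0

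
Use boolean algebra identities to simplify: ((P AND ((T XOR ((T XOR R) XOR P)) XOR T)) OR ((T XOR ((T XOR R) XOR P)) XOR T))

By absorption (E OR (E AND v) = E) then XOR self-cancellation ((E XOR v) XOR v = E):
= ((T XOR R) XOR P)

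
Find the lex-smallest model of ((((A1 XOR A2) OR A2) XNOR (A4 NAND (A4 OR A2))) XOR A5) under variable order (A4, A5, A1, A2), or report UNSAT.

A4=0, A5=0, A1=0, A2=1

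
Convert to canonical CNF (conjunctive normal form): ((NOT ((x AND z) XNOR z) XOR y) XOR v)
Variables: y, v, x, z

(y OR v OR x OR z) AND (y OR v OR NOT x OR z) AND (y OR v OR NOT x OR NOT z) AND (y OR NOT v OR x OR NOT z) AND (NOT y OR v OR x OR NOT z) AND (NOT y OR NOT v OR x OR z) AND (NOT y OR NOT v OR NOT x OR z) AND (NOT y OR NOT v OR NOT x OR NOT z)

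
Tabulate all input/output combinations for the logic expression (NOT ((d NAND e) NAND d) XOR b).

d | b | e | Output
------------------
0 | 0 | 0 | 0
0 | 0 | 1 | 0
0 | 1 | 0 | 1
0 | 1 | 1 | 1
1 | 0 | 0 | 1
1 | 0 | 1 | 0
1 | 1 | 0 | 0
1 | 1 | 1 | 1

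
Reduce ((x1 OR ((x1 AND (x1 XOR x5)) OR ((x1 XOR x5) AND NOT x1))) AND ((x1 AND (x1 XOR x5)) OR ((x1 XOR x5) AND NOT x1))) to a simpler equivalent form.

By absorption (E AND (E OR v) = E) then distribution ((E AND v) OR (E AND NOT v) = E):
= (x1 XOR x5)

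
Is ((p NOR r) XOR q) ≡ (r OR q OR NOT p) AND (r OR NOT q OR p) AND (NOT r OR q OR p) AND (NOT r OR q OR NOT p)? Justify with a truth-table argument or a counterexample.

Yes, they are equivalent — the two output columns agree on all 8 assignments:
r | q | p | Expression 1 | Expression 2
---------------------------------------
0 | 0 | 0 | 1 | 1
0 | 0 | 1 | 0 | 0
0 | 1 | 0 | 0 | 0
0 | 1 | 1 | 1 | 1
1 | 0 | 0 | 0 | 0
1 | 0 | 1 | 0 | 0
1 | 1 | 0 | 1 | 1
1 | 1 | 1 | 1 | 1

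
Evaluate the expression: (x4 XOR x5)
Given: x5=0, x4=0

Substituting: (0 XOR 0)
= 0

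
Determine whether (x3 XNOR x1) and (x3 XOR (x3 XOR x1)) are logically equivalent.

No. Counterexample: with x1=0, x3=0, Expression 1 = 1 but Expression 2 = 0.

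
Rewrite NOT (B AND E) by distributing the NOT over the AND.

NOT B OR NOT E
De Morgan's: NOT(AND of terms) = OR of negations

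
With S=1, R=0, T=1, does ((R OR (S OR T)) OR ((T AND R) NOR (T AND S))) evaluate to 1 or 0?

Substituting: ((0 OR (1 OR 1)) OR ((1 AND 0) NOR (1 AND 1)))
= 1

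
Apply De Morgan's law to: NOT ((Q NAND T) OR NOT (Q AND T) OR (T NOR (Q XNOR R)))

NOT (Q NAND T) AND (Q AND T) AND NOT (T NOR (Q XNOR R))
De Morgan's: NOT(OR of terms) = AND of negations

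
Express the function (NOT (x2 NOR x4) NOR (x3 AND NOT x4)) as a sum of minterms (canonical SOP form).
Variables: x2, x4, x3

Σm(0) = (NOT x2 AND NOT x4 AND NOT x3)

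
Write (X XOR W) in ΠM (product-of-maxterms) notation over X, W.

ΠM(0, 3) = (X OR W) AND (NOT X OR NOT W)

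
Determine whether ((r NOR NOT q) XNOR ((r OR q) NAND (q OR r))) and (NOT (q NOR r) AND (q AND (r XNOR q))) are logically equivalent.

No. Counterexample: with q=0, r=1, Expression 1 = 1 but Expression 2 = 0.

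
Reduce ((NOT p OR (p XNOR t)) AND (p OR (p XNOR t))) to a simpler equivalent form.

By distribution ((E OR v) AND (E OR NOT v) = E):
= (p XNOR t)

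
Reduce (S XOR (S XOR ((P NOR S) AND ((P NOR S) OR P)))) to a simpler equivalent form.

By XOR self-cancellation ((E XOR v) XOR v = E) then absorption (E AND (E OR v) = E):
= (P NOR S)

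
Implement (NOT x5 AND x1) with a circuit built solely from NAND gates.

(((x5 NAND x5) NAND x1) NAND ((x5 NAND x5) NAND x1))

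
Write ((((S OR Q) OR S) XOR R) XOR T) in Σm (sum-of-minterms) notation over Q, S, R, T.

Σm(1, 2, 4, 7, 8, 11, 12, 15) = (NOT Q AND NOT S AND NOT R AND T) OR (NOT Q AND NOT S AND R AND NOT T) OR (NOT Q AND S AND NOT R AND NOT T) OR (NOT Q AND S AND R AND T) OR (Q AND NOT S AND NOT R AND NOT T) OR (Q AND NOT S AND R AND T) OR (Q AND S AND NOT R AND NOT T) OR (Q AND S AND R AND T)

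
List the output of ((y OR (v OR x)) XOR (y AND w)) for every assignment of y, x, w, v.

y | x | w | v | Output
----------------------
0 | 0 | 0 | 0 | 0
0 | 0 | 0 | 1 | 1
0 | 0 | 1 | 0 | 0
0 | 0 | 1 | 1 | 1
0 | 1 | 0 | 0 | 1
0 | 1 | 0 | 1 | 1
0 | 1 | 1 | 0 | 1
0 | 1 | 1 | 1 | 1
1 | 0 | 0 | 0 | 1
1 | 0 | 0 | 1 | 1
1 | 0 | 1 | 0 | 0
1 | 0 | 1 | 1 | 0
1 | 1 | 0 | 0 | 1
1 | 1 | 0 | 1 | 1
1 | 1 | 1 | 0 | 0
1 | 1 | 1 | 1 | 0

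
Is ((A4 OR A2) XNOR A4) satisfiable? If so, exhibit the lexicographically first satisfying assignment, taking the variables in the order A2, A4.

A2=0, A4=0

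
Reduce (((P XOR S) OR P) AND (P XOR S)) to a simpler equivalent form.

By absorption (E AND (E OR v) = E):
= (P XOR S)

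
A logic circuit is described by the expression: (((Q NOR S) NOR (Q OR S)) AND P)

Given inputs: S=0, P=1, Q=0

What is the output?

Substituting: (((0 NOR 0) NOR (0 OR 0)) AND 1)
= 0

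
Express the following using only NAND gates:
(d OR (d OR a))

((d NAND d) NAND (((d NAND d) NAND (a NAND a)) NAND ((d NAND d) NAND (a NAND a))))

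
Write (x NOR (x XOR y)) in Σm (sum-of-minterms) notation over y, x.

Σm(0) = (NOT y AND NOT x)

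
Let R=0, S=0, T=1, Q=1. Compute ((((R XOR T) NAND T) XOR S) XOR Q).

Substituting: ((((0 XOR 1) NAND 1) XOR 0) XOR 1)
= 1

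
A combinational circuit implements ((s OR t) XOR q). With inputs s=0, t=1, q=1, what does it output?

Substituting: ((0 OR 1) XOR 1)
= 0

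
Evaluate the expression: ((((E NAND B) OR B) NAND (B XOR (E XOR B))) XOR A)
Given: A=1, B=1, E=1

Substituting: ((((1 NAND 1) OR 1) NAND (1 XOR (1 XOR 1))) XOR 1)
= 1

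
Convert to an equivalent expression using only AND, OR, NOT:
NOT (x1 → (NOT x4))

x1 AND x4
(Negated implication: NOT(A → B) = A AND NOT B)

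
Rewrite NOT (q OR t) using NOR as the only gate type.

(((q NOR t) NOR (q NOR t)) NOR ((q NOR t) NOR (q NOR t)))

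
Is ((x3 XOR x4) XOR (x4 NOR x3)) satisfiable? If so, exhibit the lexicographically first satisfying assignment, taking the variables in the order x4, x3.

x4=0, x3=0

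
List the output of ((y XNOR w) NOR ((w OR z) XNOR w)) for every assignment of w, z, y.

w | z | y | Output
------------------
0 | 0 | 0 | 0
0 | 0 | 1 | 0
0 | 1 | 0 | 0
0 | 1 | 1 | 1
1 | 0 | 0 | 0
1 | 0 | 1 | 0
1 | 1 | 0 | 0
1 | 1 | 1 | 0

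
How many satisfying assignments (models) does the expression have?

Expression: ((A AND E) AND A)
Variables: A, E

Satisfying assignments: (1,1)
Count: 1 out of 4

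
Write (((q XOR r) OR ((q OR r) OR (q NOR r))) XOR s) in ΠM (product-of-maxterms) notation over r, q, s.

ΠM(1, 3, 5, 7) = (r OR q OR NOT s) AND (r OR NOT q OR NOT s) AND (NOT r OR q OR NOT s) AND (NOT r OR NOT q OR NOT s)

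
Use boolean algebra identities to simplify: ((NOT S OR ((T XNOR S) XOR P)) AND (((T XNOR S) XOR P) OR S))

By distribution ((E OR v) AND (E OR NOT v) = E):
= ((T XNOR S) XOR P)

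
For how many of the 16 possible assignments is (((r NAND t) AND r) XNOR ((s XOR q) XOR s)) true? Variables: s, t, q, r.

Satisfying assignments: (0,0,0,0), (0,0,1,1), (0,1,0,0), (0,1,0,1), (1,0,0,0), (1,0,1,1), (1,1,0,0), (1,1,0,1)
Count: 8 out of 16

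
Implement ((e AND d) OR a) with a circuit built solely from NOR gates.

((((e NOR e) NOR (d NOR d)) NOR a) NOR (((e NOR e) NOR (d NOR d)) NOR a))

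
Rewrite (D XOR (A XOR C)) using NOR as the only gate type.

((((D NOR ((((A NOR C) NOR (A NOR C)) NOR ((A NOR C) NOR (A NOR C))) NOR ((((A NOR A) NOR (C NOR C)) NOR ((A NOR A) NOR (C NOR C))) NOR (((A NOR A) NOR (C NOR C)) NOR ((A NOR A) NOR (C NOR C)))))) NOR (D NOR ((((A NOR C) NOR (A NOR C)) NOR ((A NOR C) NOR (A NOR C))) NOR ((((A NOR A) NOR (C NOR C)) NOR ((A NOR A) NOR (C NOR C))) NOR (((A NOR A) NOR (C NOR C)) NOR ((A NOR A) NOR (C NOR C))))))) NOR ((D NOR ((((A NOR C) NOR (A NOR C)) NOR ((A NOR C) NOR (A NOR C))) NOR ((((A NOR A) NOR (C NOR C)) NOR ((A NOR A) NOR (C NOR C))) NOR (((A NOR A) NOR (C NOR C)) NOR ((A NOR A) NOR (C NOR C)))))) NOR (D NOR ((((A NOR C) NOR (A NOR C)) NOR ((A NOR C) NOR (A NOR C))) NOR ((((A NOR A) NOR (C NOR C)) NOR ((A NOR A) NOR (C NOR C))) NOR (((A NOR A) NOR (C NOR C)) NOR ((A NOR A) NOR (C NOR C)))))))) NOR ((((D NOR D) NOR (((((A NOR C) NOR (A NOR C)) NOR ((A NOR C) NOR (A NOR C))) NOR ((((A NOR A) NOR (C NOR C)) NOR ((A NOR A) NOR (C NOR C))) NOR (((A NOR A) NOR (C NOR C)) NOR ((A NOR A) NOR (C NOR C))))) NOR ((((A NOR C) NOR (A NOR C)) NOR ((A NOR C) NOR (A NOR C))) NOR ((((A NOR A) NOR (C NOR C)) NOR ((A NOR A) NOR (C NOR C))) NOR (((A NOR A) NOR (C NOR C)) NOR ((A NOR A) NOR (C NOR C))))))) NOR ((D NOR D) NOR (((((A NOR C) NOR (A NOR C)) NOR ((A NOR C) NOR (A NOR C))) NOR ((((A NOR A) NOR (C NOR C)) NOR ((A NOR A) NOR (C NOR C))) NOR (((A NOR A) NOR (C NOR C)) NOR ((A NOR A) NOR (C NOR C))))) NOR ((((A NOR C) NOR (A NOR C)) NOR ((A NOR C) NOR (A NOR C))) NOR ((((A NOR A) NOR (C NOR C)) NOR ((A NOR A) NOR (C NOR C))) NOR (((A NOR A) NOR (C NOR C)) NOR ((A NOR A) NOR (C NOR C)))))))) NOR (((D NOR D) NOR (((((A NOR C) NOR (A NOR C)) NOR ((A NOR C) NOR (A NOR C))) NOR ((((A NOR A) NOR (C NOR C)) NOR ((A NOR A) NOR (C NOR C))) NOR (((A NOR A) NOR (C NOR C)) NOR ((A NOR A) NOR (C NOR C))))) NOR ((((A NOR C) NOR (A NOR C)) NOR ((A NOR C) NOR (A NOR C))) NOR ((((A NOR A) NOR (C NOR C)) NOR ((A NOR A) NOR (C NOR C))) NOR (((A NOR A) NOR (C NOR C)) NOR ((A NOR A) NOR (C NOR C))))))) NOR ((D NOR D) NOR (((((A NOR C) NOR (A NOR C)) NOR ((A NOR C) NOR (A NOR C))) NOR ((((A NOR A) NOR (C NOR C)) NOR ((A NOR A) NOR (C NOR C))) NOR (((A NOR A) NOR (C NOR C)) NOR ((A NOR A) NOR (C NOR C))))) NOR ((((A NOR C) NOR (A NOR C)) NOR ((A NOR C) NOR (A NOR C))) NOR ((((A NOR A) NOR (C NOR C)) NOR ((A NOR A) NOR (C NOR C))) NOR (((A NOR A) NOR (C NOR C)) NOR ((A NOR A) NOR (C NOR C))))))))))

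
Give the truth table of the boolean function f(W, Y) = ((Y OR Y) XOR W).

W | Y | Output
--------------
0 | 0 | 0
0 | 1 | 1
1 | 0 | 1
1 | 1 | 0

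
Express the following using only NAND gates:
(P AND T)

((P NAND T) NAND (P NAND T))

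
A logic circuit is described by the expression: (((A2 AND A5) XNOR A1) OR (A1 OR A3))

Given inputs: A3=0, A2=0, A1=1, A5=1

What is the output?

Substituting: (((0 AND 1) XNOR 1) OR (1 OR 0))
= 1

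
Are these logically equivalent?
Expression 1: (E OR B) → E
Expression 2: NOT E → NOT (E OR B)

Yes, Contrapositive is always equivalent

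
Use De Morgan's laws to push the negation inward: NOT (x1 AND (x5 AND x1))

NOT x1 OR NOT (x5 AND x1)
De Morgan's: NOT(AND of terms) = OR of negations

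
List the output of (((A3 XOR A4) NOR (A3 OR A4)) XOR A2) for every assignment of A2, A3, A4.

A2 | A3 | A4 | Output
---------------------
0 | 0 | 0 | 1
0 | 0 | 1 | 0
0 | 1 | 0 | 0
0 | 1 | 1 | 0
1 | 0 | 0 | 0
1 | 0 | 1 | 1
1 | 1 | 0 | 1
1 | 1 | 1 | 1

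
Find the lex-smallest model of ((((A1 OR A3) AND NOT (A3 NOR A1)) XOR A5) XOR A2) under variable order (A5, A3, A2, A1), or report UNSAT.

A5=0, A3=0, A2=0, A1=1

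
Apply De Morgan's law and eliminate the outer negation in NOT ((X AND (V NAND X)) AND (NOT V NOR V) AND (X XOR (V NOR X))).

NOT (X AND (V NAND X)) OR NOT (NOT V NOR V) OR NOT (X XOR (V NOR X))
De Morgan's: NOT(AND of terms) = OR of negations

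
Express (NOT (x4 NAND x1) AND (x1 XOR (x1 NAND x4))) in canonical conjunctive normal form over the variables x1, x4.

(x1 OR x4) AND (x1 OR NOT x4) AND (NOT x1 OR x4)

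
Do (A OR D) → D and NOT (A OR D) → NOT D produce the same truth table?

No, Inverse is not equivalent to original (counterexample: A=1, D=0)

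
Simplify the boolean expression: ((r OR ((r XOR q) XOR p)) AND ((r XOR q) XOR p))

By absorption (E AND (E OR v) = E):
= ((r XOR q) XOR p)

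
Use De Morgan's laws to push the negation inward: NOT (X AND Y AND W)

NOT X OR NOT Y OR NOT W
De Morgan's: NOT(AND of terms) = OR of negations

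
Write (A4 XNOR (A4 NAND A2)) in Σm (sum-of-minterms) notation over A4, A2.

Σm(2) = (A4 AND NOT A2)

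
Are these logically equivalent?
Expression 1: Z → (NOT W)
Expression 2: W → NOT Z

Yes, Contrapositive is always equivalent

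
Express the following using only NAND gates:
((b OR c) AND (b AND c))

((((b NAND b) NAND (c NAND c)) NAND ((b NAND c) NAND (b NAND c))) NAND (((b NAND b) NAND (c NAND c)) NAND ((b NAND c) NAND (b NAND c))))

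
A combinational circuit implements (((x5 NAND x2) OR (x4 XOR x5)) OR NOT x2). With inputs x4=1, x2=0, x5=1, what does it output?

Substituting: (((1 NAND 0) OR (1 XOR 1)) OR NOT 0)
= 1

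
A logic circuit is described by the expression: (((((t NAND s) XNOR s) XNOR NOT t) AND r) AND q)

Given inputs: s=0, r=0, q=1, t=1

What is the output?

Substituting: (((((1 NAND 0) XNOR 0) XNOR NOT 1) AND 0) AND 1)
= 0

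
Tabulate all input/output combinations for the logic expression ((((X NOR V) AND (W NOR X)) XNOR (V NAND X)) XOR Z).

V | X | Z | W | Output
----------------------
0 | 0 | 0 | 0 | 1
0 | 0 | 0 | 1 | 0
0 | 0 | 1 | 0 | 0
0 | 0 | 1 | 1 | 1
0 | 1 | 0 | 0 | 0
0 | 1 | 0 | 1 | 0
0 | 1 | 1 | 0 | 1
0 | 1 | 1 | 1 | 1
1 | 0 | 0 | 0 | 0
1 | 0 | 0 | 1 | 0
1 | 0 | 1 | 0 | 1
1 | 0 | 1 | 1 | 1
1 | 1 | 0 | 0 | 1
1 | 1 | 0 | 1 | 1
1 | 1 | 1 | 0 | 0
1 | 1 | 1 | 1 | 0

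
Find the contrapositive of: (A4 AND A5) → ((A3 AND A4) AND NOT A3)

Contrapositive: NOT ((A3 AND A4) AND NOT A3) → NOT (A4 AND A5)
Note: A statement and its contrapositive are logically equivalent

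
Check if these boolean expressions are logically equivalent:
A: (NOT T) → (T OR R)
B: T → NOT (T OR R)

No, Inverse is not equivalent to original (counterexample: S=0, R=0, T=0)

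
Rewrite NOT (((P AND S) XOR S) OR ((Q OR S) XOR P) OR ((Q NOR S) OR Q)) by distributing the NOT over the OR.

NOT ((P AND S) XOR S) AND NOT ((Q OR S) XOR P) AND NOT ((Q NOR S) OR Q)
De Morgan's: NOT(OR of terms) = AND of negations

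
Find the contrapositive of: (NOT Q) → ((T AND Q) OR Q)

Contrapositive: NOT ((T AND Q) OR Q) → Q
Note: A statement and its contrapositive are logically equivalent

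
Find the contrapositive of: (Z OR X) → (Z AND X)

Contrapositive: NOT (Z AND X) → NOT (Z OR X)
Note: A statement and its contrapositive are logically equivalent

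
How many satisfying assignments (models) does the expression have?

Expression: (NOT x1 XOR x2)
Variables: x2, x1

Satisfying assignments: (0,0), (1,1)
Count: 2 out of 4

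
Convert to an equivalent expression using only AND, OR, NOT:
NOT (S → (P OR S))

S AND NOT (P OR S)
(Negated implication: NOT(A → B) = A AND NOT B)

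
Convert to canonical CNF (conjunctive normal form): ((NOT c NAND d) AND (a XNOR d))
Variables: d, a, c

(d OR NOT a OR c) AND (d OR NOT a OR NOT c) AND (NOT d OR a OR c) AND (NOT d OR a OR NOT c) AND (NOT d OR NOT a OR c)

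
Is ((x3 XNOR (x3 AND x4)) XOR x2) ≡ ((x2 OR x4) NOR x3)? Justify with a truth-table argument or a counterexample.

No. Counterexample: with x4=0, x2=1, x3=1, Expression 1 = 1 but Expression 2 = 0.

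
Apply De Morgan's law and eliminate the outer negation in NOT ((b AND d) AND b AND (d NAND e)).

NOT (b AND d) OR NOT b OR NOT (d NAND e)
De Morgan's: NOT(AND of terms) = OR of negations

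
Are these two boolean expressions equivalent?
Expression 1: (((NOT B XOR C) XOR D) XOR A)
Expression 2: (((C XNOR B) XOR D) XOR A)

Yes, they are equivalent — the two output columns agree on all 16 assignments:
C | B | D | A | Expression 1 | Expression 2
-------------------------------------------
0 | 0 | 0 | 0 | 1 | 1
0 | 0 | 0 | 1 | 0 | 0
0 | 0 | 1 | 0 | 0 | 0
0 | 0 | 1 | 1 | 1 | 1
0 | 1 | 0 | 0 | 0 | 0
0 | 1 | 0 | 1 | 1 | 1
0 | 1 | 1 | 0 | 1 | 1
0 | 1 | 1 | 1 | 0 | 0
1 | 0 | 0 | 0 | 0 | 0
1 | 0 | 0 | 1 | 1 | 1
1 | 0 | 1 | 0 | 1 | 1
1 | 0 | 1 | 1 | 0 | 0
1 | 1 | 0 | 0 | 1 | 1
1 | 1 | 0 | 1 | 0 | 0
1 | 1 | 1 | 0 | 0 | 0
1 | 1 | 1 | 1 | 1 | 1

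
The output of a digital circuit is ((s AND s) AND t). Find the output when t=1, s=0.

Substituting: ((0 AND 0) AND 1)
= 0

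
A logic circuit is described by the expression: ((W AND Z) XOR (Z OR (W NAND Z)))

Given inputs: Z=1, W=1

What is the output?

Substituting: ((1 AND 1) XOR (1 OR (1 NAND 1)))
= 0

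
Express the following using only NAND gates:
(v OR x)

((v NAND v) NAND (x NAND x))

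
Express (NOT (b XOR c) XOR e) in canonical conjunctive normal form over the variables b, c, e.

(b OR c OR NOT e) AND (b OR NOT c OR e) AND (NOT b OR c OR e) AND (NOT b OR NOT c OR NOT e)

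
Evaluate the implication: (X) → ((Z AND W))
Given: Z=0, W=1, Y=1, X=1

Antecedent (X) = 1; consequent ((Z AND W)) = 0.
1 → 0 = 0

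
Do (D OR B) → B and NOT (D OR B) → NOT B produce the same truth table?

No, Inverse is not equivalent to original (counterexample: D=1, B=0)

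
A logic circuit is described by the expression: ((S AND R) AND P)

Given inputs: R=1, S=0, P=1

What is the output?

Substituting: ((0 AND 1) AND 1)
= 0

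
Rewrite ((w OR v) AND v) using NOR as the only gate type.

((((w NOR v) NOR (w NOR v)) NOR ((w NOR v) NOR (w NOR v))) NOR (v NOR v))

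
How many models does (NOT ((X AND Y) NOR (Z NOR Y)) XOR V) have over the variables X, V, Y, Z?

Satisfying assignments: (0,0,0,0), (0,1,0,1), (0,1,1,0), (0,1,1,1), (1,0,0,0), (1,0,1,0), (1,0,1,1), (1,1,0,1)
Count: 8 out of 16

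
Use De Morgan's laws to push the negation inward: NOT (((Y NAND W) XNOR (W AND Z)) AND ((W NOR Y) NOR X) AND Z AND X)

NOT ((Y NAND W) XNOR (W AND Z)) OR NOT ((W NOR Y) NOR X) OR NOT Z OR NOT X
De Morgan's: NOT(AND of terms) = OR of negations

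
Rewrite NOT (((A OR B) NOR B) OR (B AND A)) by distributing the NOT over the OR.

NOT ((A OR B) NOR B) AND NOT (B AND A)
De Morgan's: NOT(OR of terms) = AND of negations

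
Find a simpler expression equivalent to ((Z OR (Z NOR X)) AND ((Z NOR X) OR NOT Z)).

By distribution ((E OR v) AND (E OR NOT v) = E):
= (Z NOR X)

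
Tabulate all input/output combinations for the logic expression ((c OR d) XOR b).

d | b | c | Output
------------------
0 | 0 | 0 | 0
0 | 0 | 1 | 1
0 | 1 | 0 | 1
0 | 1 | 1 | 0
1 | 0 | 0 | 1
1 | 0 | 1 | 1
1 | 1 | 0 | 0
1 | 1 | 1 | 0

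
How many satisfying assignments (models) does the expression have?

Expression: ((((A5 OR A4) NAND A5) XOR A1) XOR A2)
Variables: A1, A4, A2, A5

Satisfying assignments: (0,0,0,0), (0,0,1,1), (0,1,0,0), (0,1,1,1), (1,0,0,1), (1,0,1,0), (1,1,0,1), (1,1,1,0)
Count: 8 out of 16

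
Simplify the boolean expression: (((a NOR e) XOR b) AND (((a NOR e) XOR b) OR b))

By absorption (E AND (E OR v) = E):
= ((a NOR e) XOR b)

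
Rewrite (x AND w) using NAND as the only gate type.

((x NAND w) NAND (x NAND w))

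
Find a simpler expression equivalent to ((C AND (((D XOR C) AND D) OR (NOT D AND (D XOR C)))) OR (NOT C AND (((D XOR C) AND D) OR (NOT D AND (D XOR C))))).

By distribution ((E AND v) OR (E AND NOT v) = E) then distribution ((E AND v) OR (E AND NOT v) = E):
= (D XOR C)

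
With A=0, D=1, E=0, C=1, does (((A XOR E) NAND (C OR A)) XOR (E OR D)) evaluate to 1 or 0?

Substituting: (((0 XOR 0) NAND (1 OR 0)) XOR (0 OR 1))
= 0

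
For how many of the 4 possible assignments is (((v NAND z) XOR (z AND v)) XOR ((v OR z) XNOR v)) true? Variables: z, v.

Satisfying assignments: (1,0)
Count: 1 out of 4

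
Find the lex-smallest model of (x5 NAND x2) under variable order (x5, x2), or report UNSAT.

x5=0, x2=0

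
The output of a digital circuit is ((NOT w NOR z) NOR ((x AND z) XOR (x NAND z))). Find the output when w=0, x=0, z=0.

Substituting: ((NOT 0 NOR 0) NOR ((0 AND 0) XOR (0 NAND 0)))
= 0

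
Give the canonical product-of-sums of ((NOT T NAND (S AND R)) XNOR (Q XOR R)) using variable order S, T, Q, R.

ΠM(0, 3, 4, 7, 8, 9, 12, 15) = (S OR T OR Q OR R) AND (S OR T OR NOT Q OR NOT R) AND (S OR NOT T OR Q OR R) AND (S OR NOT T OR NOT Q OR NOT R) AND (NOT S OR T OR Q OR R) AND (NOT S OR T OR Q OR NOT R) AND (NOT S OR NOT T OR Q OR R) AND (NOT S OR NOT T OR NOT Q OR NOT R)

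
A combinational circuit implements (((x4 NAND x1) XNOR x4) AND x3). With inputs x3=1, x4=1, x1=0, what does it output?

Substituting: (((1 NAND 0) XNOR 1) AND 1)
= 1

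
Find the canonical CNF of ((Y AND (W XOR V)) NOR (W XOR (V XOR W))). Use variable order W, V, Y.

(W OR NOT V OR Y) AND (W OR NOT V OR NOT Y) AND (NOT W OR V OR NOT Y) AND (NOT W OR NOT V OR Y) AND (NOT W OR NOT V OR NOT Y)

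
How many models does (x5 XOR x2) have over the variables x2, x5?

Satisfying assignments: (0,1), (1,0)
Count: 2 out of 4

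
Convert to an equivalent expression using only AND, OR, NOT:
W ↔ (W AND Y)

(W AND (W AND Y)) OR (NOT W AND NOT (W AND Y))
(Biconditional = both true or both false)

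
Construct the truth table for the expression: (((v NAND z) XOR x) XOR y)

v | x | z | y | Output
----------------------
0 | 0 | 0 | 0 | 1
0 | 0 | 0 | 1 | 0
0 | 0 | 1 | 0 | 1
0 | 0 | 1 | 1 | 0
0 | 1 | 0 | 0 | 0
0 | 1 | 0 | 1 | 1
0 | 1 | 1 | 0 | 0
0 | 1 | 1 | 1 | 1
1 | 0 | 0 | 0 | 1
1 | 0 | 0 | 1 | 0
1 | 0 | 1 | 0 | 0
1 | 0 | 1 | 1 | 1
1 | 1 | 0 | 0 | 0
1 | 1 | 0 | 1 | 1
1 | 1 | 1 | 0 | 1
1 | 1 | 1 | 1 | 0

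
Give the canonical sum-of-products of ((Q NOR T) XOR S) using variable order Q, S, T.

Σm(0, 3, 6, 7) = (NOT Q AND NOT S AND NOT T) OR (NOT Q AND S AND T) OR (Q AND S AND NOT T) OR (Q AND S AND T)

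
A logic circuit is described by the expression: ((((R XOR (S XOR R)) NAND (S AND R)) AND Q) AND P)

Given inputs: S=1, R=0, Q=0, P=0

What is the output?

Substituting: ((((0 XOR (1 XOR 0)) NAND (1 AND 0)) AND 0) AND 0)
= 0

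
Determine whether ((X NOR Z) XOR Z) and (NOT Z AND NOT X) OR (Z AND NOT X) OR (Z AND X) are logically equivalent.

Yes, they are equivalent — the two output columns agree on all 4 assignments:
Z | X | Expression 1 | Expression 2
-----------------------------------
0 | 0 | 1 | 1
0 | 1 | 0 | 0
1 | 0 | 1 | 1
1 | 1 | 1 | 1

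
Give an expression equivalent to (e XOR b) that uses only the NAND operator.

((e NAND (e NAND b)) NAND (b NAND (e NAND b)))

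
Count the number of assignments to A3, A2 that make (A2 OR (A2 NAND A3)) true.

Satisfying assignments: (0,0), (0,1), (1,0), (1,1)
Count: 4 out of 4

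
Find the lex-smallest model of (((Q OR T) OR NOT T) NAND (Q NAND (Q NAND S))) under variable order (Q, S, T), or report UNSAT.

Q=1, S=0, T=0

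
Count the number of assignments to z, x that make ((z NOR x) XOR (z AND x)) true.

Satisfying assignments: (0,0), (1,1)
Count: 2 out of 4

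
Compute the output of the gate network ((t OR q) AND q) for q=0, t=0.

Substituting: ((0 OR 0) AND 0)
= 0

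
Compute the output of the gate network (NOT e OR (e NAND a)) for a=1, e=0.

Substituting: (NOT 0 OR (0 NAND 1))
= 1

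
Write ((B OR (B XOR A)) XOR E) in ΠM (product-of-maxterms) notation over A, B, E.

ΠM(0, 3, 5, 7) = (A OR B OR E) AND (A OR NOT B OR NOT E) AND (NOT A OR B OR NOT E) AND (NOT A OR NOT B OR NOT E)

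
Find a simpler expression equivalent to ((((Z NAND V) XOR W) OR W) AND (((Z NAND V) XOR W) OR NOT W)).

By distribution ((E OR v) AND (E OR NOT v) = E):
= ((Z NAND V) XOR W)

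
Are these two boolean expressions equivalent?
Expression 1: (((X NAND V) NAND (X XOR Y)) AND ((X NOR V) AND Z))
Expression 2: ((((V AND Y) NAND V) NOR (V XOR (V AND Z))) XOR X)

No. Counterexample: with X=0, Z=1, V=0, Y=0, Expression 1 = 1 but Expression 2 = 0.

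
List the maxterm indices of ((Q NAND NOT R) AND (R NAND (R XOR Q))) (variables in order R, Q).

ΠM(1, 2) = (R OR NOT Q) AND (NOT R OR Q)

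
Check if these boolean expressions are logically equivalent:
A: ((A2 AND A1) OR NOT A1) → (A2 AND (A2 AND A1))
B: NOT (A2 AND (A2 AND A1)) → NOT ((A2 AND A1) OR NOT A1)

Yes, Contrapositive is always equivalent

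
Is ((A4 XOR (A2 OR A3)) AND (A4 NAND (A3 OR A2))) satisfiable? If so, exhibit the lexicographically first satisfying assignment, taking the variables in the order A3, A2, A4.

A3=0, A2=0, A4=1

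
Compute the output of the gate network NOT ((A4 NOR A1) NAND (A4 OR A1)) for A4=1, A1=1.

Substituting: NOT ((1 NOR 1) NAND (1 OR 1))
= 0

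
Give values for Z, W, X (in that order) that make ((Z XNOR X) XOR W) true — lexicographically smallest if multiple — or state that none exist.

Z=0, W=0, X=0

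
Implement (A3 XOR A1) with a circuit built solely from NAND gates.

((A3 NAND (A3 NAND A1)) NAND (A1 NAND (A3 NAND A1)))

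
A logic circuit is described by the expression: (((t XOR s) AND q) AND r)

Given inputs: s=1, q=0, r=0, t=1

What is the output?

Substituting: (((1 XOR 1) AND 0) AND 0)
= 0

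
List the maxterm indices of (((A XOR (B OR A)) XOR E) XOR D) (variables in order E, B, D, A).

ΠM(0, 1, 5, 6, 10, 11, 12, 15) = (E OR B OR D OR A) AND (E OR B OR D OR NOT A) AND (E OR NOT B OR D OR NOT A) AND (E OR NOT B OR NOT D OR A) AND (NOT E OR B OR NOT D OR A) AND (NOT E OR B OR NOT D OR NOT A) AND (NOT E OR NOT B OR D OR A) AND (NOT E OR NOT B OR NOT D OR NOT A)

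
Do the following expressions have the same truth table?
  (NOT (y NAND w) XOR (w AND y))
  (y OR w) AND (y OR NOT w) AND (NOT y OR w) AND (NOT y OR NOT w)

Yes, they are equivalent — the two output columns agree on all 4 assignments:
y | w | Expression 1 | Expression 2
-----------------------------------
0 | 0 | 0 | 0
0 | 1 | 0 | 0
1 | 0 | 0 | 0
1 | 1 | 0 | 0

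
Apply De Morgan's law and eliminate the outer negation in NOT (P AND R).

NOT P OR NOT R
De Morgan's: NOT(AND of terms) = OR of negations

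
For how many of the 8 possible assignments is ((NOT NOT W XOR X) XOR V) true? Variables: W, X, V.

Satisfying assignments: (0,0,1), (0,1,0), (1,0,0), (1,1,1)
Count: 4 out of 8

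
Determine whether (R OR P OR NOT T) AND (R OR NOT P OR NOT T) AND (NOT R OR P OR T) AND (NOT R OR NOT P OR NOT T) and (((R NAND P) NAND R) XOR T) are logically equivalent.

Yes, they are equivalent — the two output columns agree on all 8 assignments:
R | P | T | Expression 1 | Expression 2
---------------------------------------
0 | 0 | 0 | 1 | 1
0 | 0 | 1 | 0 | 0
0 | 1 | 0 | 1 | 1
0 | 1 | 1 | 0 | 0
1 | 0 | 0 | 0 | 0
1 | 0 | 1 | 1 | 1
1 | 1 | 0 | 1 | 1
1 | 1 | 1 | 0 | 0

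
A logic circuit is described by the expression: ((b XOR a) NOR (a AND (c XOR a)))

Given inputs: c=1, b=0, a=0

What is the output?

Substituting: ((0 XOR 0) NOR (0 AND (1 XOR 0)))
= 1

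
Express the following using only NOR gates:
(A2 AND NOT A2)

((A2 NOR A2) NOR ((A2 NOR A2) NOR (A2 NOR A2)))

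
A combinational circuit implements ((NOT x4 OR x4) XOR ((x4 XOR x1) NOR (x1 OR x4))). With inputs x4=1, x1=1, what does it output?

Substituting: ((NOT 1 OR 1) XOR ((1 XOR 1) NOR (1 OR 1)))
= 1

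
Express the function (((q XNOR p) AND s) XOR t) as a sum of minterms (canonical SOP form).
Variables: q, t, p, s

Σm(1, 4, 6, 7, 11, 12, 13, 14) = (NOT q AND NOT t AND NOT p AND s) OR (NOT q AND t AND NOT p AND NOT s) OR (NOT q AND t AND p AND NOT s) OR (NOT q AND t AND p AND s) OR (q AND NOT t AND p AND s) OR (q AND t AND NOT p AND NOT s) OR (q AND t AND NOT p AND s) OR (q AND t AND p AND NOT s)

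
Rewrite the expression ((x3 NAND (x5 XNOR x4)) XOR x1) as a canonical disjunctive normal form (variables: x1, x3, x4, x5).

(NOT x1 AND NOT x3 AND NOT x4 AND NOT x5) OR (NOT x1 AND NOT x3 AND NOT x4 AND x5) OR (NOT x1 AND NOT x3 AND x4 AND NOT x5) OR (NOT x1 AND NOT x3 AND x4 AND x5) OR (NOT x1 AND x3 AND NOT x4 AND x5) OR (NOT x1 AND x3 AND x4 AND NOT x5) OR (x1 AND x3 AND NOT x4 AND NOT x5) OR (x1 AND x3 AND x4 AND x5)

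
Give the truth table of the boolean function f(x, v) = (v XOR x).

x | v | Output
--------------
0 | 0 | 0
0 | 1 | 1
1 | 0 | 1
1 | 1 | 0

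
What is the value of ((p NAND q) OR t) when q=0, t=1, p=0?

Substituting: ((0 NAND 0) OR 1)
= 1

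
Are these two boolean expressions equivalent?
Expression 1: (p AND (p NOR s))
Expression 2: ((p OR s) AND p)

No. Counterexample: with p=1, s=0, Expression 1 = 0 but Expression 2 = 1.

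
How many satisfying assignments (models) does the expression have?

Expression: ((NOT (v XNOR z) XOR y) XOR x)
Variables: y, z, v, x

Satisfying assignments: (0,0,0,1), (0,0,1,0), (0,1,0,0), (0,1,1,1), (1,0,0,0), (1,0,1,1), (1,1,0,1), (1,1,1,0)
Count: 8 out of 16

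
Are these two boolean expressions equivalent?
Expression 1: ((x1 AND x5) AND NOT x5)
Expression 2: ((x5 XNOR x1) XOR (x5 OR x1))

No. Counterexample: with x5=0, x1=0, Expression 1 = 0 but Expression 2 = 1.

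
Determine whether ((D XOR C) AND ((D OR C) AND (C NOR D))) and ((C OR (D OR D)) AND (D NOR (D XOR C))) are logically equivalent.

Yes, they are equivalent — the two output columns agree on all 4 assignments:
D | C | Expression 1 | Expression 2
-----------------------------------
0 | 0 | 0 | 0
0 | 1 | 0 | 0
1 | 0 | 0 | 0
1 | 1 | 0 | 0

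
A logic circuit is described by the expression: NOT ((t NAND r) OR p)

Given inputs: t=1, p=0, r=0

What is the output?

Substituting: NOT ((1 NAND 0) OR 0)
= 0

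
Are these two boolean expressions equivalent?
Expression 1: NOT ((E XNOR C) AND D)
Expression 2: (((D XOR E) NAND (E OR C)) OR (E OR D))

No. Counterexample: with E=0, D=1, C=0, Expression 1 = 0 but Expression 2 = 1.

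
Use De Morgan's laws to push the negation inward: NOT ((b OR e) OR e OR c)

NOT (b OR e) AND NOT e AND NOT c
De Morgan's: NOT(OR of terms) = AND of negations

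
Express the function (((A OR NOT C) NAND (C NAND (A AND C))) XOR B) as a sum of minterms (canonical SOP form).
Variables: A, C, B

Σm(1, 2, 5, 6) = (NOT A AND NOT C AND B) OR (NOT A AND C AND NOT B) OR (A AND NOT C AND B) OR (A AND C AND NOT B)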